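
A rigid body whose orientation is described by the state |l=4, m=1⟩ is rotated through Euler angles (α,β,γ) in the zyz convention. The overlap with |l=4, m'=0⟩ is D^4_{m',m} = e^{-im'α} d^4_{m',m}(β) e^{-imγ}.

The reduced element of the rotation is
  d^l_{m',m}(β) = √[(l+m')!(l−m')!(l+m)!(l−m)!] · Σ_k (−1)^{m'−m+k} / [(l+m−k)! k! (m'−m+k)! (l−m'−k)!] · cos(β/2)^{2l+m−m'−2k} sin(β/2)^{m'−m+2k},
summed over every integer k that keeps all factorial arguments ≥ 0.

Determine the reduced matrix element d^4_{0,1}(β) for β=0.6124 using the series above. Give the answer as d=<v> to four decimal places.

d^4_{0,1}(β=0.6124) via the finite sum:
Half-angle: c=0.953486, s=0.301438. N=√(24·24·120·6)=643.987578
The bounds max(0,m−m')=1 and min(l+m,l−m')=4 give 4 terms
  k=1: (−1)^0·643.9876/(144)·0.9535^7·0.3014^1 = +0.965856
  k=2: (−1)^1·643.9876/(24)·0.9535^5·0.3014^3 = -0.579202
  k=3: (−1)^2·643.9876/(24)·0.9535^3·0.3014^5 = +0.057889
  k=4: (−1)^3·643.9876/(144)·0.9535^1·0.3014^7 = -0.000964
d^4_{0,1}(0.6124) = +0.965856 -0.579202 +0.057889 -0.000964 = +0.443579

d=0.4436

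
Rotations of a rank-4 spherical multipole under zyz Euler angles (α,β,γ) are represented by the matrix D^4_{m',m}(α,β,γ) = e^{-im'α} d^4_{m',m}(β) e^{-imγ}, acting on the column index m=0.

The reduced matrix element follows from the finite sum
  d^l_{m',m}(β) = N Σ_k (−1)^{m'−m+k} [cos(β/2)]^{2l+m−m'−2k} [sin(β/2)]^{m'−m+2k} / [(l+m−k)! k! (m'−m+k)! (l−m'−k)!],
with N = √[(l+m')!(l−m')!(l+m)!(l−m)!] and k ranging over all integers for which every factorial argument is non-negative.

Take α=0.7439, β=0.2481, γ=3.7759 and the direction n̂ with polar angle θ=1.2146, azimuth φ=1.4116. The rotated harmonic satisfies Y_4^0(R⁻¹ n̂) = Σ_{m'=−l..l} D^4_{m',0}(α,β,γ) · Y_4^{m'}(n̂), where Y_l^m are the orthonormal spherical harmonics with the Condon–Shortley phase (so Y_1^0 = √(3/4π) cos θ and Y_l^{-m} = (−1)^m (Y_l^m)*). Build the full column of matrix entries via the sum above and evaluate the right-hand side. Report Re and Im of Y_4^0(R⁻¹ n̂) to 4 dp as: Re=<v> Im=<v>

Need the full column D^4_{m',0} for m'=−4..4 at α=0.7439, β=0.2481, γ=3.7759.
cos(β/2)=0.992316, sin(β/2)=0.123732
d^4_{-4,0}: single k=4 term ⇒ +0.001901;  D = -0.001875+0.000314i
d^4_{-3,0}: k∈[3..4] ⇒ +0.021566 -0.000335 = +0.021230;  D = -0.013032+0.016760i
d^4_{-2,0}: k∈[2..4] ⇒ +0.138671 -0.005749 +0.000034 = +0.132955;  D = +0.011022+0.132497i
d^4_{-1,0}: k∈[1..4] ⇒ +0.524259 -0.048906 +0.000760 -0.000002 = +0.476112;  D = +0.350339+0.322405i
d^4_{0,0}: k∈[0..4] ⇒ +0.940153 -0.233875 +0.008181 -0.000057 +0.000000 = +0.714404;  D = +0.714404+0.000000i
d^4_{1,0}: k∈[0..3] ⇒ -0.524259 +0.048906 -0.000760 +0.000002 = -0.476112;  D = -0.350339+0.322405i
d^4_{2,0}: k∈[0..2] ⇒ +0.138671 -0.005749 +0.000034 = +0.132955;  D = +0.011022-0.132497i
d^4_{3,0}: k∈[0..1] ⇒ -0.021566 +0.000335 = -0.021230;  D = +0.013032+0.016760i
d^4_{4,0}: single k=0 term ⇒ +0.001901;  D = -0.001875-0.000314i
Y_4^{m'}(θ=1.2146,φ=1.4116) and Σ D·Y over m':
  (-0.0019+0.0003i)·(+0.2745+0.2030i)  (-0.0130+0.0168i)·(-0.1652+0.3191i)  (+0.0110+0.1325i)·(+0.0415+0.0137i)  (+0.3503+0.3224i)·(-0.0527+0.3280i)  (+0.7144+0.0000i)·(-0.0138+0.0000i)  (-0.3503+0.3224i)·(+0.0527+0.3280i)  (+0.0110-0.1325i)·(+0.0415-0.0137i)  (+0.0130+0.0168i)·(+0.1652+0.3191i)  (-0.0019-0.0003i)·(+0.2745-0.2030i)
Y_4^0(R⁻¹ n̂) = -0.268547-0.000000i

Re=-0.2685 Im=0.0000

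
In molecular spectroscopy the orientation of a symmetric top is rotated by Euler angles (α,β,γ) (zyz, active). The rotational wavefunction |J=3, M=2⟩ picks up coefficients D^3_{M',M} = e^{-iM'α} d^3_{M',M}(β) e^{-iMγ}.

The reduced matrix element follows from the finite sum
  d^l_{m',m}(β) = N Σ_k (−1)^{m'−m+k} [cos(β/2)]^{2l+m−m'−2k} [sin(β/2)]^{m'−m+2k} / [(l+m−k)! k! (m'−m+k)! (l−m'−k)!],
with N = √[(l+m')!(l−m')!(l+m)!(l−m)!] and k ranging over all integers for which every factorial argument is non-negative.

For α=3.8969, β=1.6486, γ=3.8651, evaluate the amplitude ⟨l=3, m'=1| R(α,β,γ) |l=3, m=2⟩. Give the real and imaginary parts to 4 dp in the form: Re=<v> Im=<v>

Re=-0.2646 Im=-0.3618

First d^3_{1,2}(β=1.6486), then the phase factors e^{-i(1)α} and e^{-i(2)γ}:
With c≡cos(β/2)=0.679071 and s≡sin(β/2)=0.734073, N=[24·2·120·1]^{1/2}=75.894664
The bounds max(0,m−m')=1 and min(l+m,l−m')=2 give 2 terms
  k=1: (−1)^0·75.8947/(24)·0.6791^5·0.7341^1 = +0.335208
  k=2: (−1)^1·75.8947/(12)·0.6791^3·0.7341^3 = -0.783416
d^3_{1,2}(1.6486) = +0.335208 -0.783416 = -0.448208
Phases: e^{-i·(1)·3.8969}=-0.728061+0.685512i, e^{-i·(2)·3.8651}=+0.123466-0.992349i ⇒ D=-0.264612-0.361761i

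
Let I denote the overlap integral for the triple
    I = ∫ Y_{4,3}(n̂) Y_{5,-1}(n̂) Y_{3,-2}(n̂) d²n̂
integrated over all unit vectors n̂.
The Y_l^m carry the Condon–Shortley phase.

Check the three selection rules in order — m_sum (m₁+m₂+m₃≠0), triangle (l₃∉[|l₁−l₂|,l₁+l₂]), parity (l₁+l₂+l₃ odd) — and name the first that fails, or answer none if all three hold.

none

Σmᵢ = 0  ✓
l₃∈[|l₁−l₂|,l₁+l₂]=[1,9], have l₃=3  ✓
Σlᵢ = 12 ⇒ even  ✓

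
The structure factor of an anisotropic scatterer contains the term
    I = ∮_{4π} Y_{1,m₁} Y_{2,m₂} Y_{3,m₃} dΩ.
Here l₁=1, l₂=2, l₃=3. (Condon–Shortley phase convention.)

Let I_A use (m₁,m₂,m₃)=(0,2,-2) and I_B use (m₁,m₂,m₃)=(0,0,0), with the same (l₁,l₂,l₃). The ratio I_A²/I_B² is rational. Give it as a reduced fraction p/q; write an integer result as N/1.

Shared (l₁,l₂,l₃)=(1,2,3): N and (l;000)² cancel in I_A²/I_B².
A: Δ = 0!·2!·4!/7! = 1/105; Racah Σ t=0..0: t=0:+1/24 = 1/24; ⇒ 3j(1 2 3; 0 2 -2)² = 1/21, sgn -1
B: Δ = 0!·2!·4!/7! = 1/105; Racah Σ t=0..0: t=0:+1/4 = 1/4; ⇒ 3j(1 2 3; 0 0 0)² = 3/35, sgn -1
I_A²/I_B² = (1/21)/(3/35) = 5/9

5/9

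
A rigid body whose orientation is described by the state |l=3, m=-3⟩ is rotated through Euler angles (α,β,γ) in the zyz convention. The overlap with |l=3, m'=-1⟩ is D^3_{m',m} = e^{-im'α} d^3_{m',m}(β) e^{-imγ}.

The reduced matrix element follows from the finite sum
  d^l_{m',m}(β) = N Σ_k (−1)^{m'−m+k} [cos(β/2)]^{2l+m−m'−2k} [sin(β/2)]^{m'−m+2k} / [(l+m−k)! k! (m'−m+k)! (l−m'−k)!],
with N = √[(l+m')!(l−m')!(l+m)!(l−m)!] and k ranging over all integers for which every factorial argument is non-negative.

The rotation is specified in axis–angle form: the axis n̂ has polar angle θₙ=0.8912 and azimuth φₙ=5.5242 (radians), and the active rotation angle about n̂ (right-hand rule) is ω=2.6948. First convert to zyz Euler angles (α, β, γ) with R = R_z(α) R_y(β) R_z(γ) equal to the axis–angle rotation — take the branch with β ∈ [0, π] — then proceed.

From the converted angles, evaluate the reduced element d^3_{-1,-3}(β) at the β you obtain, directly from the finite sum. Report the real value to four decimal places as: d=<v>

Axis–angle → zyz. n̂ = (sinθₙcosφₙ, sinθₙsinφₙ, cosθₙ) = (+0.564340, -0.535289, +0.628479), ω = 2.6948.
R = I cosω + sinω [n̂]ₓ + (1−cosω) n̂n̂ᵀ gives
  R = [-0.296141, -0.846067, +0.443251; -0.302966, -0.356896, -0.883650; +0.905821, -0.395975, -0.150638]
β = atan2(√(R₁₃²+R₂₃²), R₃₃) = 1.722010; α = atan2(R₂₃, R₁₃) mod 2π = 5.177327; γ = atan2(R₃₂, −R₃₁) mod 2π = 3.553705
d^3_{-1,-3}(β=1.7220) via the finite sum:
With c≡cos(β/2)=0.651675 and s≡sin(β/2)=0.758498, N=[2·24·1·720]^{1/2}=185.903201
Admissible k: 0..0 (factorial args all ≥0)
  k=0: (−1)^2·185.9032/(48)·0.6517^4·0.7585^2 = +0.401865
d^3_{-1,-3}(1.7220) = +0.401865

d=0.4019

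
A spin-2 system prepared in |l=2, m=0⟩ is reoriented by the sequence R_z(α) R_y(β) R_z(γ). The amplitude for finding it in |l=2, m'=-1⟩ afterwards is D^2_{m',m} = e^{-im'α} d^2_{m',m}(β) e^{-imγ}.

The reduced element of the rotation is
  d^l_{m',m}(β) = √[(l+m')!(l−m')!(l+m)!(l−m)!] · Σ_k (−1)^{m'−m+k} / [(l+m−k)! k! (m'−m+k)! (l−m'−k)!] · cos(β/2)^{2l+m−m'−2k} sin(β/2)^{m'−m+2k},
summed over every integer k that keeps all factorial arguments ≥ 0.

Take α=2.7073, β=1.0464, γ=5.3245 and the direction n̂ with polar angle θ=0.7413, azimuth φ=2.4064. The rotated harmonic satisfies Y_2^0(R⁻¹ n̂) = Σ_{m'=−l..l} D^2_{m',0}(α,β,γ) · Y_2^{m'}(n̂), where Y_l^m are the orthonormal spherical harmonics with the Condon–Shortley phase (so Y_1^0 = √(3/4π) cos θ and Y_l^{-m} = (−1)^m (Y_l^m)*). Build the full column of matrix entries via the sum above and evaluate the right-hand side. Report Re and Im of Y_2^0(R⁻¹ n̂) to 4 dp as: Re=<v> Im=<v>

Need the full column D^2_{m',0} for m'=−2..2 at α=2.7073, β=1.0464, γ=5.3245.
cos(β/2)=0.866225, sin(β/2)=0.499655
d^2_{-2,0}: single k=2 term ⇒ +0.458856;  D = +0.296378-0.350298i
d^2_{-1,0}: k∈[1..2] ⇒ +0.795495 -0.264677 = +0.530818;  D = -0.481541+0.223352i
d^2_{0,0}: k∈[0..2] ⇒ +0.563018 -0.749309 +0.062327 = -0.123963;  D = -0.123963+0.000000i
d^2_{1,0}: k∈[0..1] ⇒ -0.795495 +0.264677 = -0.530818;  D = +0.481541+0.223352i
d^2_{2,0}: single k=0 term ⇒ +0.458856;  D = +0.296378+0.350298i
Y_2^{m'}(θ=0.7413,φ=2.4064) and Σ D·Y over m':
  (+0.2964-0.3503i)·(+0.0177+0.1752i)  (-0.4815+0.2234i)·(-0.2854-0.2581i)  (-0.1240+0.0000i)·(+0.1994+0.0000i)  (+0.4815+0.2234i)·(+0.2854-0.2581i)  (+0.2964+0.3503i)·(+0.0177-0.1752i)
Y_2^0(R⁻¹ n̂) = +0.498657+0.000000i

Re=0.4987 Im=0.0000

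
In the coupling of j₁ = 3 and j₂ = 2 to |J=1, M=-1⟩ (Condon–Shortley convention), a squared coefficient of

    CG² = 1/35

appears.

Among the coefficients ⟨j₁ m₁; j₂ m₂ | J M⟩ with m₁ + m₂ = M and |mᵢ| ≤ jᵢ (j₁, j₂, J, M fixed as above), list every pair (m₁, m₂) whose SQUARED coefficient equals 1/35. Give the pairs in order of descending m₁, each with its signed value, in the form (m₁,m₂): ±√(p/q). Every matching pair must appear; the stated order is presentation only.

(1,-2): +√(1/35)

Admissible pairs with m₁+m₂ = M = -1: (-3,2), (-2,1), (-1,0), (0,-1), (1,-2)
  (m₁,m₂)=(1,-2): CG² = 1/35, CG = +√(1/35)   ← matches the target
  (m₁,m₂)=(0,-1): CG² = 3/35, CG = −√(3/35)
  (m₁,m₂)=(-1,0): CG² = 6/35, CG = +√(6/35)
  (m₁,m₂)=(-2,1): CG² = 2/7, CG = −√(2/7)
  (m₁,m₂)=(-3,2): CG² = 3/7, CG = +√(3/7)
Pairs with CG² = 1/35: (1,-2): +√(1/35)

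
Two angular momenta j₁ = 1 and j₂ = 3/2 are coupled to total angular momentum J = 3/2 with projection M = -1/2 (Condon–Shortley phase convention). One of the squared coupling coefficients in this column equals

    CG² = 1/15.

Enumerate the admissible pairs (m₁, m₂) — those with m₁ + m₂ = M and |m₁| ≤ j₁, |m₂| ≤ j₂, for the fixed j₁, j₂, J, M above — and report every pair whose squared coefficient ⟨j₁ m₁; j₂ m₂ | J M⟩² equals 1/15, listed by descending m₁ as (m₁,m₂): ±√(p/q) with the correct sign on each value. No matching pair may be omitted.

(0,-1/2): +√(1/15)

Admissible pairs with m₁+m₂ = M = -1/2: (-1,1/2), (0,-1/2), (1,-3/2)
  (m₁,m₂)=(1,-3/2): CG² = 2/5, CG = +√(2/5)
  (m₁,m₂)=(0,-1/2): CG² = 1/15, CG = +√(1/15)   ← matches the target
  (m₁,m₂)=(-1,1/2): CG² = 8/15, CG = −√(8/15)
Pairs with CG² = 1/15: (0,-1/2): +√(1/15)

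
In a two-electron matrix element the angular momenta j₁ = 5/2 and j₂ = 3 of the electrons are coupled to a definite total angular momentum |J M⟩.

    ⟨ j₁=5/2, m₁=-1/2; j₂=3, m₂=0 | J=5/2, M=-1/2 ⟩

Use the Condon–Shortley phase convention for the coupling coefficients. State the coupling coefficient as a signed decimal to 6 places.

j₁+j₂−J=3  J+j₁−j₂=2  J−j₁+j₂=3  j₁+j₂+J+1=9
(j₁±m₁, j₂±m₂, J±M) = (2,3,3,3,2,3)
P² = 216/35
sum k=1..3:
  [1] −1/8 = -1/8
  [2] +1/4 = 1/4
  [3] −1/72 = -1/72
S = 1/9
C² = P²·S² = 8/105 ; C = +0.276026

+√(8/105) ≈ +0.276026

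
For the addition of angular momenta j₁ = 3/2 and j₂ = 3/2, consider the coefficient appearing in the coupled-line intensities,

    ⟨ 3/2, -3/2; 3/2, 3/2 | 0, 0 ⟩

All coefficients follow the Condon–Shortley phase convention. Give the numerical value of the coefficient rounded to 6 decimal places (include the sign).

j₁+j₂−J=3  J+j₁−j₂=0  J−j₁+j₂=0  j₁+j₂+J+1=4
(j₁±m₁, j₂±m₂, J±M) = (0,3,3,0,0,0)
P² = 9
sum k=3..3:
  [3] −1/6 = -1/6
S = -1/6
C² = P²·S² = 1/4 ; C = -0.500000

-0.500000  (= −√(1/4))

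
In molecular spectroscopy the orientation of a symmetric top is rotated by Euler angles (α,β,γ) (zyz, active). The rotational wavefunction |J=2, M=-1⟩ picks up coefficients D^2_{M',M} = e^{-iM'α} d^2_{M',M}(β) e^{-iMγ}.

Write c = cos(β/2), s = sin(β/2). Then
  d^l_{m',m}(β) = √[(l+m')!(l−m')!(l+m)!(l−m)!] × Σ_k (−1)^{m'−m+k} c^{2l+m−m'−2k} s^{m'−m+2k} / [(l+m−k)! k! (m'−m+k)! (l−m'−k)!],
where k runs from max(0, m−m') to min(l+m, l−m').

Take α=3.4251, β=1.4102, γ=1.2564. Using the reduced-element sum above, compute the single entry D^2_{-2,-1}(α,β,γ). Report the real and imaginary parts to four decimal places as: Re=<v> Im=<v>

Re=-0.1431 Im=0.5543

D^2_{-2,-1}(3.4251,1.4102,1.2564) = e^{-i·-2·3.4251}·d^2_{-2,-1}(1.4102)·e^{-i·-1·1.2564}. Compute d first:
c=cos(1.410200/2)=0.761547, s=sin(1.410200/2)=0.648110; N=√[1·24·1·6]=12.000000
k: max(0,(-1)−(-2))=1 … min(2+(-1),2−(-2))=1
  k=1: (−1)^0·12.0000/(6)·0.7615^3·0.6481^1 = +0.572491
d^2_{-2,-1}(1.4102) = +0.572491
D = (+0.843508+0.537116i)·(+0.572491)·(+0.309242+0.950983i) = -0.143088+0.554321i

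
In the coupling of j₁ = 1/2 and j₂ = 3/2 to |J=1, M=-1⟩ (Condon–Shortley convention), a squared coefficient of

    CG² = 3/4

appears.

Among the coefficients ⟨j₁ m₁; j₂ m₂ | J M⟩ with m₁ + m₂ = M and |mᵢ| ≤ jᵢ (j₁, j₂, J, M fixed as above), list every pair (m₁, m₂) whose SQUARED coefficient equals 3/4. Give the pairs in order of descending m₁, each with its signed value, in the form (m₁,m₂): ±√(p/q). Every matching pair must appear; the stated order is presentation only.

Admissible pairs with m₁+m₂ = M = -1: (-1/2,-1/2), (1/2,-3/2)
  (m₁,m₂)=(1/2,-3/2): CG² = 3/4, CG = +√(3/4)   ← matches the target
  (m₁,m₂)=(-1/2,-1/2): CG² = 1/4, CG = −√(1/4)
Pairs with CG² = 3/4: (1/2,-3/2): +√(3/4)

(1/2,-3/2): +√(3/4)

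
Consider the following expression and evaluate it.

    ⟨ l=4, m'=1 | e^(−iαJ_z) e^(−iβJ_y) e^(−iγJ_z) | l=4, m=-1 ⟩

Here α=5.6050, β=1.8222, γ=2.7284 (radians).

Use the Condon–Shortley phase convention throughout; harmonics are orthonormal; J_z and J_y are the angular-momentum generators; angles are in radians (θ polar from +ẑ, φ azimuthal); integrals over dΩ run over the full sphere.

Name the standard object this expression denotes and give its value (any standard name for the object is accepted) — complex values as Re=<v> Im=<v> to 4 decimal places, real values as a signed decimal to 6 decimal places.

This is a Wigner D-matrix element — the rotation-matrix element ⟨l m'| R(α,β,γ) |l m⟩ in the angular-momentum basis.
First d^4_{1,-1}(β=1.8222), then the phase factors e^{-i(1)α} and e^{-i(-1)γ}:
c=cos(1.822200/2)=0.612877, s=sin(1.822200/2)=0.790178; N=√[120·6·6·120]=720.000000
k∈{0,1,2,3} keeps every argument non-negative
  k=0: (−1)^2·720.0000/(72)·0.6129^6·0.7902^2 = +0.330895
  k=1: (−1)^3·720.0000/(24)·0.6129^4·0.7902^4 = -1.650118
  k=2: (−1)^4·720.0000/(48)·0.6129^2·0.7902^6 = +1.371477
  k=3: (−1)^5·720.0000/(720)·0.6129^0·0.7902^8 = -0.151985
d^4_{1,-1}(1.8222) = +0.330895 -1.650118 +1.371477 -0.151985 = -0.099731
Phases: e^{-i·(1)·5.6050}=+0.778713+0.627381i, e^{-i·(-1)·2.7284}=-0.915844+0.401535i ⇒ D=+0.096249+0.026120i

Wigner D-matrix element, Re=0.0962 Im=0.0261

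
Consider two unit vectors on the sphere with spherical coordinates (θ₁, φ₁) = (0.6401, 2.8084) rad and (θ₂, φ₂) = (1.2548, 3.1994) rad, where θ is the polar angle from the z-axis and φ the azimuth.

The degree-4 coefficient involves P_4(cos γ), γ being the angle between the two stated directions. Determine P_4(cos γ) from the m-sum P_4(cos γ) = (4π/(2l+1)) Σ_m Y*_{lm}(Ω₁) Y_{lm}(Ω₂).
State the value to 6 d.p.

Term-by-term m-sum for l=4 (normalisation 4π/9 = 1.396263):
  term(m=-4) = (0.000138, -0.020341)   from Y*(Ω₁)=(0.013279, -0.054730), Y(Ω₂)=(0.351573, -0.082774)
  term(m=-3) = (0.027677, -0.065866)   from Y*(Ω₁)=(-0.115646, 0.179941), Y(Ω₂)=(-0.329000, 0.057635)
  term(m=-2) = (-0.029040, 0.028843)   from Y*(Ω₁)=(0.328588, -0.258397), Y(Ω₂)=(-0.097259, 0.011295)
  term(m=-1) = (-0.102257, 0.042153)   from Y*(Ω₁)=(-0.321850, 0.111391), Y(Ω₂)=(0.324209, -0.018763)
  term(m=+0) = (-0.008719, -0.000000)   from Y*(Ω₁)=(-0.192038, -0.000000), Y(Ω₂)=(0.045404, 0.000000)
  term(m=+1) = (-0.102257, -0.042153)   from Y*(Ω₁)=(0.321850, 0.111391), Y(Ω₂)=(-0.324209, -0.018763)
  term(m=+2) = (-0.029040, -0.028843)   from Y*(Ω₁)=(0.328588, 0.258397), Y(Ω₂)=(-0.097259, -0.011295)
  term(m=+3) = (0.027677, 0.065866)   from Y*(Ω₁)=(0.115646, 0.179941), Y(Ω₂)=(0.329000, 0.057635)
  term(m=+4) = (0.000138, 0.020341)   from Y*(Ω₁)=(0.013279, 0.054730), Y(Ω₂)=(0.351573, 0.082774)
Σ over m = (-0.215682, -0.000000); ×(4π/9) → (-0.301149, -0.000000). Real part: -0.301149

-0.301149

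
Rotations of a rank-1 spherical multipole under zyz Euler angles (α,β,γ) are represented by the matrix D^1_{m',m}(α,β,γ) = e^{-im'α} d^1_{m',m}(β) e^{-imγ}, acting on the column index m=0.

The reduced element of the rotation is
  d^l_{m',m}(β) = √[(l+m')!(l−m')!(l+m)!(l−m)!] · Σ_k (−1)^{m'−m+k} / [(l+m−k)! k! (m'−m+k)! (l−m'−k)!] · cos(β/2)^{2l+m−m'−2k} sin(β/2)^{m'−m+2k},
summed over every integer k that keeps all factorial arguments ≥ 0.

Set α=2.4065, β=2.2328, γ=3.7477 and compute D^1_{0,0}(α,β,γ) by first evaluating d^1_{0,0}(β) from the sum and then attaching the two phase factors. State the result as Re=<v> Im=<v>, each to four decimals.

D^1_{0,0}(2.4065,2.2328,3.7477) = e^{-i·0·2.4065}·d^1_{0,0}(2.2328)·e^{-i·0·3.7477}. Compute d first:
c=cos(2.232800/2)=0.438920, s=sin(2.232800/2)=0.898526; N=√[1·1·1·1]=1.000000
k∈{0,1} keeps every argument non-negative
  k=0: (−1)^0·1.0000/(1)·0.4389^2·0.8985^0 = +0.192651
  k=1: (−1)^1·1.0000/(1)·0.4389^0·0.8985^2 = -0.807349
d^1_{0,0}(2.2328) = +0.192651 -0.807349 = -0.614699
Attach z-rotation phases: D = e^{-i(0)(2.4065)}·(-0.614699)·e^{-i(0)(3.7477)} = -0.614699+0.000000i

Re=-0.6147 Im=0.0000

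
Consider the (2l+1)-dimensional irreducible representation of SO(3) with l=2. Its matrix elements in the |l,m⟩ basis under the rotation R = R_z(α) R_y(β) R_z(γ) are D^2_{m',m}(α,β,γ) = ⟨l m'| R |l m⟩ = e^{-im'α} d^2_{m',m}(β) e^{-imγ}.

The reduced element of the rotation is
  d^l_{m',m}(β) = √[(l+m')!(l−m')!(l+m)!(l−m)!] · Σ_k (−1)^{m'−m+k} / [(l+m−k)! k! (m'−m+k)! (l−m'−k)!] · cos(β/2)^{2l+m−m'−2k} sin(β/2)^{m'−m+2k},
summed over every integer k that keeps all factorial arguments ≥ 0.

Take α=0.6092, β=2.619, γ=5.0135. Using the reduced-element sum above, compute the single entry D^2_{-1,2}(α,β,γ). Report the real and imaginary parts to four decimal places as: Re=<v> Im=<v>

First d^2_{-1,2}(β=2.6190), then the phase factors e^{-i(-1)α} and e^{-i(2)γ}:
With c≡cos(β/2)=0.258333 and s≡sin(β/2)=0.966056, N=[1·6·24·1]^{1/2}=12.000000
The bounds max(0,m−m')=3 and min(l+m,l−m')=3 give 1 term
  k=3: (−1)^0·12.0000/(6)·0.2583^1·0.9661^3 = +0.465819
d^2_{-1,2}(2.6190) = +0.465819
D = (+0.820106+0.572212i)·(+0.465819)·(-0.824079+0.566475i) = -0.465807-0.003250i

Re=-0.4658 Im=-0.0033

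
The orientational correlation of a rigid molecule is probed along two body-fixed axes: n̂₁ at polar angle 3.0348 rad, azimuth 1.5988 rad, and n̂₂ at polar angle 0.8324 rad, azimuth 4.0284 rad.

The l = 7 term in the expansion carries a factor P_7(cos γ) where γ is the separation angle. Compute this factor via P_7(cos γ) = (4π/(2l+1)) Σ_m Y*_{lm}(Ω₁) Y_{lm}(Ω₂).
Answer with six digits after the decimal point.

-0.048995

Addition theorem: P_7(cos γ) = (4π/15) Σ_m Y*_{lm}(Ω₁) Y_{lm}(Ω₂), m = −7…7:
  term(m=-7) = (-0.000000, 0.000000)   from Y*(Ω₁)=(0.000000, -0.000000), Y(Ω₂)=(-0.060330, -0.004566)
  term(m=-6) = (0.000000, 0.000001)   from Y*(Ω₁)=(0.000003, 0.000000), Y(Ω₂)=(0.117773, 0.169062)
  term(m=-5) = (0.000022, 0.000010)   from Y*(Ω₁)=(-0.000008, 0.000059), Y(Ω₂)=(0.109065, -0.381652)
  term(m=-4) = (0.000379, -0.000115)   from Y*(Ω₁)=(-0.000922, -0.000104), Y(Ω₂)=(-0.392360, 0.168501)
  term(m=-3) = (0.000610, -0.000962)   from Y*(Ω₁)=(0.000871, -0.010349), Y(Ω₂)=(0.097233, 0.050766)
  term(m=-2) = (0.003758, 0.025415)   from Y*(Ω₁)=(0.081209, 0.004553), Y(Ω₂)=(0.063624, 0.309387)
  term(m=-1) = (0.079947, 0.068994)   from Y*(Ω₁)=(-0.011284, 0.402851), Y(Ω₂)=(0.165576, -0.203091)
  term(m=+0) = (-0.227916, -0.000000)   from Y*(Ω₁)=(-0.924868, -0.000000), Y(Ω₂)=(0.246431, 0.000000)
  term(m=+1) = (0.079947, -0.068994)   from Y*(Ω₁)=(0.011284, 0.402851), Y(Ω₂)=(-0.165576, -0.203091)
  term(m=+2) = (0.003758, -0.025415)   from Y*(Ω₁)=(0.081209, -0.004553), Y(Ω₂)=(0.063624, -0.309387)
  term(m=+3) = (0.000610, 0.000962)   from Y*(Ω₁)=(-0.000871, -0.010349), Y(Ω₂)=(-0.097233, 0.050766)
  term(m=+4) = (0.000379, 0.000115)   from Y*(Ω₁)=(-0.000922, 0.000104), Y(Ω₂)=(-0.392360, -0.168501)
  term(m=+5) = (0.000022, -0.000010)   from Y*(Ω₁)=(0.000008, 0.000059), Y(Ω₂)=(-0.109065, -0.381652)
  term(m=+6) = (0.000000, -0.000001)   from Y*(Ω₁)=(0.000003, -0.000000), Y(Ω₂)=(0.117773, -0.169062)
  term(m=+7) = (-0.000000, -0.000000)   from Y*(Ω₁)=(-0.000000, -0.000000), Y(Ω₂)=(0.060330, -0.004566)
Accumulated sum (-0.058483, -0.000000); after 4π/(2l+1) scaling, (-0.048995, -0.000000) ⇒ P_7 = -0.048995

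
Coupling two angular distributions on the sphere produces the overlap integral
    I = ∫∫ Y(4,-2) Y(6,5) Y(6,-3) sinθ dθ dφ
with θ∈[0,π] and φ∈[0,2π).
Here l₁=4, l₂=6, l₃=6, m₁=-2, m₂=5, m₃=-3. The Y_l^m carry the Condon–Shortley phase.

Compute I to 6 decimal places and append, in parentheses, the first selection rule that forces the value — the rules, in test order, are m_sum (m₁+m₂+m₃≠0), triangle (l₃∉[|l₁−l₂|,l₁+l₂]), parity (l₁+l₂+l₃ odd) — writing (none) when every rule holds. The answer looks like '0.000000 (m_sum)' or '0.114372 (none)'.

-0.147064 (none)

Rules hold: Σm=0, L=16 even, 2≤6≤10.
N = 9·13·13 = 1521
Δ = 4!·4!·8!/17! = 1/15315300
Racah Σ t=0..4: t=0:+1/829440 t=1:−1/25920 t=2:+1/9216 t=3:−1/25920 t=4:+1/829440 = 7/207360
⇒ 3j(4 6 6; 0 0 0)² = 28/2431, sgn +1
Racah Σ t=3..4: t=3:−1/1451520 t=4:+1/483840 = 1/725760
⇒ 3j(4 6 6; -2 5 -3)² = 24/1547, sgn -1
4πI² = N·(3j₀)²·(3jₘ)² = 864/3179
I = -1·√(0.271784/4π) = -0.14706410
No selection rule forces the value: the integral is nonzero (none).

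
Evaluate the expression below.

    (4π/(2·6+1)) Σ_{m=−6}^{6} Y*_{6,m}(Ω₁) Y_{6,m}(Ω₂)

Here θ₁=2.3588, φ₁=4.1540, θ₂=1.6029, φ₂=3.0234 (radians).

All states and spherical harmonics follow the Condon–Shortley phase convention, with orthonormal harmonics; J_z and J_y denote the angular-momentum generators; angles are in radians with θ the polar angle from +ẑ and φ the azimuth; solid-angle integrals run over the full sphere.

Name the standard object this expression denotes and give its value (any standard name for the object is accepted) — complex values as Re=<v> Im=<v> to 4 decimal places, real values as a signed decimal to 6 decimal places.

Legendre polynomial (addition theorem), +0.174501

This sum is the spherical-harmonic addition theorem: it equals the Legendre polynomial P_l(cos γ) of the angle γ between the two directions.
Term-by-term m-sum for l=6 (normalisation 4π/13 = 0.966644):
  m=-6: Y*=(0.058156, -0.012319)  Y=(0.365486, 0.313610)  product (0.025119, 0.013736)
  m=-5: Y*=(0.070913, -0.194479)  Y=(0.044490, 0.029851)  product (0.008960, -0.006536)
  m=-4: Y*=(-0.245956, -0.315111)  Y=(-0.313399, -0.160290)  product (0.026573, 0.138180)
  m=-3: Y*=(-0.407406, 0.042676)  Y=(-0.058511, -0.021662)  product (0.024762, 0.006328)
  m=-2: Y*=(-0.020555, 0.042119)  Y=(0.310457, 0.074786)  product (-0.009531, 0.011539)
  m=-1: Y*=(-0.190109, -0.304317)  Y=(0.065218, 0.007744)  product (-0.010042, -0.021319)
  m=+0: Y*=(-0.157050, -0.000000)  Y=(-0.310990, 0.000000)  product (0.048841, 0.000000)
  m=+1: Y*=(0.190109, -0.304317)  Y=(-0.065218, 0.007744)  product (-0.010042, 0.021319)
  m=+2: Y*=(-0.020555, -0.042119)  Y=(0.310457, -0.074786)  product (-0.009531, -0.011539)
  m=+3: Y*=(0.407406, 0.042676)  Y=(0.058511, -0.021662)  product (0.024762, -0.006328)
  m=+4: Y*=(-0.245956, 0.315111)  Y=(-0.313399, 0.160290)  product (0.026573, -0.138180)
  m=+5: Y*=(-0.070913, -0.194479)  Y=(-0.044490, 0.029851)  product (0.008960, 0.006536)
  m=+6: Y*=(0.058156, 0.012319)  Y=(0.365486, -0.313610)  product (0.025119, -0.013736)
Total Σ_m = (0.180523, 0.000000). Multiply by 0.966644: (0.174501, 0.000000). P_6(cos γ) = 0.174501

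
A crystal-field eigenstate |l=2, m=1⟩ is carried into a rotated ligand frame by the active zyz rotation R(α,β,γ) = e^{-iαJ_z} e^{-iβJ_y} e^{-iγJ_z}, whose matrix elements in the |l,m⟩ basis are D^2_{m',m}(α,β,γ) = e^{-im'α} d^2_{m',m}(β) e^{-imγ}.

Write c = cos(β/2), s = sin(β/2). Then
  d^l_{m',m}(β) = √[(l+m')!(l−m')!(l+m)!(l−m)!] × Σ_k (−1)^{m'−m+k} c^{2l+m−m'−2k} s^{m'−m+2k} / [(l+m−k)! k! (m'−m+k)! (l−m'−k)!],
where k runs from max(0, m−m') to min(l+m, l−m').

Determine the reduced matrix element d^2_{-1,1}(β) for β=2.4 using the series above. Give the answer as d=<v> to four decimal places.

d=-0.4124

d^2_{-1,1}(β=2.4000) via the finite sum:
With c≡cos(β/2)=0.362358 and s≡sin(β/2)=0.932039, N=[1·6·6·1]^{1/2}=6.000000
The bounds max(0,m−m')=2 and min(l+m,l−m')=3 give 2 terms
  k=2: (−1)^0·6.0000/(2)·0.3624^2·0.9320^2 = +0.342188
  k=3: (−1)^1·6.0000/(6)·0.3624^0·0.9320^4 = -0.754634
d^2_{-1,1}(2.4000) = +0.342188 -0.754634 = -0.412446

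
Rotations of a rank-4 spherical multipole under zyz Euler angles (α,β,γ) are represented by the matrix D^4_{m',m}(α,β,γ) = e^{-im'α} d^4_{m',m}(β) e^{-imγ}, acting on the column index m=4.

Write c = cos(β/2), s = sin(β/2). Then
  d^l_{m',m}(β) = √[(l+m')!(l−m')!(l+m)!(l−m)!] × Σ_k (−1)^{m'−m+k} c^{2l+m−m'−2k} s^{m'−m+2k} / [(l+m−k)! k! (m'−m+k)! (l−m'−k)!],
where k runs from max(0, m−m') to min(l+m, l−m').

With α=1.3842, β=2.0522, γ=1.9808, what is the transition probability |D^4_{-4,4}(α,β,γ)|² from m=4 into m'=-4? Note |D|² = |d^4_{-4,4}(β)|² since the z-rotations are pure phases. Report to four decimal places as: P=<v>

P=0.0820

Split into d^4_{-4,4}(β=2.0522) × two z-phases.
With c≡cos(β/2)=0.518158 and s≡sin(β/2)=0.855285, N=[1·40320·40320·1]^{1/2}=40320.000000
The bounds max(0,m−m')=8 and min(l+m,l−m')=8 give 1 term
  k=8: (−1)^0·40320.0000/(40320)·0.5182^0·0.8553^8 = +0.286342
d^4_{-4,4}(2.0522) = +0.286342
|D^4_{-4,4}|² = |d^4_{-4,4}(β)|² = (+0.286342)² = 0.081992 (the z-rotation phases have unit modulus)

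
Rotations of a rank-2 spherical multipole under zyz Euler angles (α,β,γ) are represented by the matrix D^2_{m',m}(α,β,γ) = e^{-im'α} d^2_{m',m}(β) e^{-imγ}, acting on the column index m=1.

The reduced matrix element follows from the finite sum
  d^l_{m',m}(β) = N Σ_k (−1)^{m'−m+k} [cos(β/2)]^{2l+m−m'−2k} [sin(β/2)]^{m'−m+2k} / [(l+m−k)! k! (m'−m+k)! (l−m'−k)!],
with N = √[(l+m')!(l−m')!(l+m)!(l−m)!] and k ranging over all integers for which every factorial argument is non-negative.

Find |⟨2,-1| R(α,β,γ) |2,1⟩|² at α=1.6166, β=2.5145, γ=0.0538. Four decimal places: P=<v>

First d^2_{-1,1}(β=2.5145), then the phase factors e^{-i(-1)α} and e^{-i(1)γ}:
With c≡cos(β/2)=0.308434 and s≡sin(β/2)=0.951246, N=[1·6·6·1]^{1/2}=6.000000
Admissible k: 2..3 (factorial args all ≥0)
  k=2: (−1)^0·6.0000/(2)·0.3084^2·0.9512^2 = +0.258245
  k=3: (−1)^1·6.0000/(6)·0.3084^0·0.9512^4 = -0.818787
d^2_{-1,1}(2.5145) = +0.258245 -0.818787 = -0.560542
|D^2_{-1,1}|² = |d^2_{-1,1}(β)|² = (-0.560542)² = 0.314208 (the z-rotation phases have unit modulus)

P=0.3142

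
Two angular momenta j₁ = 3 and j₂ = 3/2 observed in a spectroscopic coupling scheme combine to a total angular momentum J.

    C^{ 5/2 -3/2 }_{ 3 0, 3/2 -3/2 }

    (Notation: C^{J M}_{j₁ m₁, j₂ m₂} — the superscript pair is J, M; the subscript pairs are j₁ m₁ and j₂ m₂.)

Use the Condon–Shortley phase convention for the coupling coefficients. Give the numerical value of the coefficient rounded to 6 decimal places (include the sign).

+0.507093

j₁+j₂−J=2  J+j₁−j₂=4  J−j₁+j₂=1  j₁+j₂+J+1=8
(j₁±m₁, j₂±m₂, J±M) = (3,3,0,3,1,4)
P² = 1296/35
sum k=0..0:
  [0] +1/12 = 1/12
S = 1/12
C² = P²·S² = 9/35 ; C = +0.507093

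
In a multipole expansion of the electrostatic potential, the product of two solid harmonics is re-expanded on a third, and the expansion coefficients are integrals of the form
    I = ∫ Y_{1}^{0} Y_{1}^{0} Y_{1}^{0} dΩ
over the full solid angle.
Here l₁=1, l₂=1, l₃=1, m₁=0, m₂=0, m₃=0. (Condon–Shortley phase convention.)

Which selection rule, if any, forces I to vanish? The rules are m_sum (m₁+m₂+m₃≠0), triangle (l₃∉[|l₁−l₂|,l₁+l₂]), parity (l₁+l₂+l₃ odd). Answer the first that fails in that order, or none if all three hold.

azimuthal sum: 0 + 0 + 0 = 0  ✓
0 ≤ 1 ≤ 2 (triangle on l)  ✓
L = 1 + 1 + 1 = 3 (odd)  ✗

parity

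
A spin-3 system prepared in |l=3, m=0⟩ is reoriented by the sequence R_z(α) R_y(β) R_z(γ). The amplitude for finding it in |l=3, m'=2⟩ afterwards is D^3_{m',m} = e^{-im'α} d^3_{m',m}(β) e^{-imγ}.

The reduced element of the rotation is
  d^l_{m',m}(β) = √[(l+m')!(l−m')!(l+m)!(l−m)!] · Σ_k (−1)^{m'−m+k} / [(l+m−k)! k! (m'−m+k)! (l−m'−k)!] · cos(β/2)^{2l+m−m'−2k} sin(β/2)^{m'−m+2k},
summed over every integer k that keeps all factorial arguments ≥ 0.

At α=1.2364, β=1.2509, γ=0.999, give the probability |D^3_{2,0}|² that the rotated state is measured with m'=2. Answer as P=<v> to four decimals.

P=0.1506

D^3_{2,0}(1.2364,1.2509,0.9990) = e^{-i·2·1.2364}·d^3_{2,0}(1.2509)·e^{-i·0·0.9990}. Compute d first:
Half-angle: c=0.810700, s=0.585462. N=√(120·1·6·6)=65.726707
The bounds max(0,m−m')=0 and min(l+m,l−m')=1 give 2 terms
  k=0: (−1)^2·65.7267/(12)·0.8107^4·0.5855^2 = +0.810958
  k=1: (−1)^3·65.7267/(12)·0.8107^2·0.5855^4 = -0.422937
d^3_{2,0}(1.2509) = +0.810958 -0.422937 = +0.388021
|D^3_{2,0}|² = |d^3_{2,0}(β)|² = (+0.388021)² = 0.150560 (the z-rotation phases have unit modulus)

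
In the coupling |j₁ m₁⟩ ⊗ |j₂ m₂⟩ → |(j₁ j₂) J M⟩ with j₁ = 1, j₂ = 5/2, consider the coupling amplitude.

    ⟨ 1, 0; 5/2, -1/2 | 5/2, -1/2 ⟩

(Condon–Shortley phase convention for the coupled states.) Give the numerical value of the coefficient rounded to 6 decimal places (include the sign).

+0.169031

√[6·1!1!4!/7! · 1!1!2!3!2!3!] = √(144/35)
  +(−1)^0/∏(0,1,1,2,0,2)! = 1/4  (running 1/4)
  +(−1)^1/∏(1,0,0,1,1,3)! = -1/6  (running 1/12)
⟨..|..⟩ = √(144/35)·(1/12) = +0.169031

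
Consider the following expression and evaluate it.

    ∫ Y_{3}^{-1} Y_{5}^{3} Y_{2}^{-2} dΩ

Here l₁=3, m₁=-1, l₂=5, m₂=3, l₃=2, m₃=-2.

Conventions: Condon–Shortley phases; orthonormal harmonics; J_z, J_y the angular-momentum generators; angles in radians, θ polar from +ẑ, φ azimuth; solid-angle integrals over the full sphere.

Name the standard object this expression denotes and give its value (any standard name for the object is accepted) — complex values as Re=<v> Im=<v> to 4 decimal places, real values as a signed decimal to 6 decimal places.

This is a Gaunt coefficient — the integral of a triple product of spherical harmonics over the sphere.
Rules hold: Σm=0, L=10 even, 2≤2≤8.
N = 7·11·5 = 385
Δ = 6!·0!·4!/11! = 1/2310
Racah Σ t=3..3: t=3:−1/144 = -1/144
⇒ 3j(3 5 2; 0 0 0)² = 10/231, sgn -1
Racah Σ t=4..4: t=4:+1/1152 = 1/1152
⇒ 3j(3 5 2; -1 3 -2)² = 1/33, sgn +1
4πI² = N·(3j₀)²·(3jₘ)² = 50/99
I = -1·√(0.505051/4π) = -0.20047604

Gaunt coefficient, -0.200476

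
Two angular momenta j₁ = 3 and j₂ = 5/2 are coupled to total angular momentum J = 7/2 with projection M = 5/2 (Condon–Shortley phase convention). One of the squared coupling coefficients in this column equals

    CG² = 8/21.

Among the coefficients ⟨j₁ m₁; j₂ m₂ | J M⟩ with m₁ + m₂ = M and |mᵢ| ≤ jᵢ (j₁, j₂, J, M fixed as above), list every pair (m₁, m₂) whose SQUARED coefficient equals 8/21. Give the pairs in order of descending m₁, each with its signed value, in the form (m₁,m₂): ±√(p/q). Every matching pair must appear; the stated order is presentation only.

(0,5/2): +√(8/21)

Admissible pairs with m₁+m₂ = M = 5/2: (0,5/2), (1,3/2), (2,1/2), (3,-1/2)
  (m₁,m₂)=(3,-1/2): CG² = 3/7, CG = +√(3/7)
  (m₁,m₂)=(2,1/2): CG² = 2/63, CG = −√(2/63)
  (m₁,m₂)=(1,3/2): CG² = 10/63, CG = −√(10/63)
  (m₁,m₂)=(0,5/2): CG² = 8/21, CG = +√(8/21)   ← matches the target
Pairs with CG² = 8/21: (0,5/2): +√(8/21)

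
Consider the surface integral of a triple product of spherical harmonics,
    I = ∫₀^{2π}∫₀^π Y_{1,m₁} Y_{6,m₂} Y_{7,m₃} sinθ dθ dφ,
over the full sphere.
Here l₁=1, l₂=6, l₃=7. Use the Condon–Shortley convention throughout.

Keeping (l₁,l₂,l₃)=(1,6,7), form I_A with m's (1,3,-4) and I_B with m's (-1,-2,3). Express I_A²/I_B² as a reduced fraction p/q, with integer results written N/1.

Same 1,6,7: normalisation and zero-m 3j drop out of the ratio.
A: Δ: 0! 2! 12! / 15! → 1/1365; sum: t=0:+1/4354560 = 1/4354560; 3j²(1 6 7; 1 3 -4) = Δ·Π!·Σ² = 11/273  (sign -1)
B: Δ: 0! 2! 12! / 15! → 1/1365; sum: t=0:+1/1935360 = 1/1935360; 3j²(1 6 7; -1 -2 3) = Δ·Π!·Σ² = 3/91  (sign +1)
I_A²/I_B² = (11/273)/(3/91) = 11/9

11/9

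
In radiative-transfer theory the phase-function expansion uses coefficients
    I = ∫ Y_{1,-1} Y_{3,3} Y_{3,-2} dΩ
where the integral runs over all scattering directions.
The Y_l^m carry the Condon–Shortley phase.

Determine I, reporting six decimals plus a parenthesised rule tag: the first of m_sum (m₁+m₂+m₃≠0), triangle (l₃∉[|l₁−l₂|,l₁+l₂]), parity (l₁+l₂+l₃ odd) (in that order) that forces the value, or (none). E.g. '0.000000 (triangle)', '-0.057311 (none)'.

0.000000 (parity)

L=7 odd ⇒ parity kills the (l;000) factor ⇒ I = 0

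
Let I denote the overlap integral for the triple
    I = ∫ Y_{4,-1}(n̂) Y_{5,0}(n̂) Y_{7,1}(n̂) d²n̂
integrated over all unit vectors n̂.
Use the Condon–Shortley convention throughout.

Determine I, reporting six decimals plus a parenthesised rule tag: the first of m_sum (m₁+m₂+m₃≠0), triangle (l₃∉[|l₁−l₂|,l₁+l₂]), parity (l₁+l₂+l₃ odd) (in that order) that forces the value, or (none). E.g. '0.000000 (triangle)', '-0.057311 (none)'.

Checks pass: Σm=0; 16 even; l₃=7∈[1,9].
(2·4+1)(2·5+1)(2·7+1) = 1485
Δ: 2! 6! 8! / 17! → 1/6126120
sum: t=0:+1/69120 t=1:−1/20736 t=2:+1/69120 = -1/51840
3j²(4 5 7; 0 0 0) = Δ·Π!·Σ² = 280/21879  (sign +1)
sum: t=0:+1/172800 t=1:−1/27648 t=2:+1/51840 = -23/2073600
3j²(4 5 7; -1 0 1) = Δ·Π!·Σ² = 529/87516  (sign -1)
combine: 4πI² = 1485·280/21879·529/87516 = 185150/1611753
take √, sign -1: I = -0.09561096
No selection rule forces the value: the integral is nonzero (none).

-0.095611 (none)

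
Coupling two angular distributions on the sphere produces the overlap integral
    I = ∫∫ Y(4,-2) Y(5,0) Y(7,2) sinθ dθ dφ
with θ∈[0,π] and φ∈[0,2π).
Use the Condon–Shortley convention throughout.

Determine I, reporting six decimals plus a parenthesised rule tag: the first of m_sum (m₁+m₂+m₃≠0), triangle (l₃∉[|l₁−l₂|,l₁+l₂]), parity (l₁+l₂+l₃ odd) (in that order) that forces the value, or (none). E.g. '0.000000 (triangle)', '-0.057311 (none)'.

-0.014400 (none)

Checks pass: Σm=0; 16 even; l₃=7∈[1,9].
(2·4+1)(2·5+1)(2·7+1) = 1485
Δ: 2! 6! 8! / 17! → 1/6126120
sum: t=0:+1/69120 t=1:−1/20736 t=2:+1/69120 = -1/51840
3j²(4 5 7; 0 0 0) = Δ·Π!·Σ² = 280/21879  (sign +1)
sum: t=0:+1/1036800 t=1:−1/69120 t=2:+1/69120 = 1/1036800
3j²(4 5 7; -2 0 2) = Δ·Π!·Σ² = 1/7293  (sign -1)
combine: 4πI² = 1485·280/21879·1/7293 = 1400/537251
take √, sign -1: I = -0.01440026
No selection rule forces the value: the integral is nonzero (none).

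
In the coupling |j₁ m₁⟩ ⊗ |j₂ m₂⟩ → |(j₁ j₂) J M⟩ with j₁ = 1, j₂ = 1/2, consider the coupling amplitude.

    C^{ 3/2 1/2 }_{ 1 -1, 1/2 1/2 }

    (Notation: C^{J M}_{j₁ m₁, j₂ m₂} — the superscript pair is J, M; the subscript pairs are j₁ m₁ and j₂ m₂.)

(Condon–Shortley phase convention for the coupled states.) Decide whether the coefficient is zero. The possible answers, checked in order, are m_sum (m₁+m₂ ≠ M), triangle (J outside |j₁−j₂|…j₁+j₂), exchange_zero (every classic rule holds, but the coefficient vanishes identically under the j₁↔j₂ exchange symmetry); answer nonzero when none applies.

m-sum: m₁+m₂ = -1+1/2 = -1/2, M = 1/2  ✗ ⇒ coefficient is 0

m_sum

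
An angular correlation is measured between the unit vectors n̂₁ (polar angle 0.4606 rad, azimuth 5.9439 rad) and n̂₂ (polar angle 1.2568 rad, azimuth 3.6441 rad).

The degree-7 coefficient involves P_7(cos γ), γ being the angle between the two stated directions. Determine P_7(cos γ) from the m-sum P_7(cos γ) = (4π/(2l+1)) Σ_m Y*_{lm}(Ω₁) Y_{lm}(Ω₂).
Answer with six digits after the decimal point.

0.010789

Expand P_7 via completeness: Σ_{m} conj(Y_{7,m}) at Ω₁ times Y_{7,m} at Ω₂ —
  term(m=-7) = (-0.000558, -0.000230)   from Y*(Ω₁)=(-0.001235, -0.001189), Y(Ω₂)=(0.327465, -0.129262)
  term(m=-6) = (0.001835, 0.005215)   from Y*(Ω₁)=(-0.005795, -0.011553), Y(Ω₂)=(-0.424348, -0.053989)
  term(m=-5) = (0.001987, -0.003607)   from Y*(Ω₁)=(-0.007523, -0.059569), Y(Ω₂)=(0.055453, 0.040352)
  term(m=-4) = (0.060668, -0.013922)   from Y*(Ω₁)=(0.040433, -0.186355), Y(Ω₂)=(0.138807, 0.295431)
  term(m=-3) = (-0.063403, -0.044903)   from Y*(Ω₁)=(0.214898, -0.348206), Y(Ω₂)=(0.012006, -0.189494)
  term(m=-2) = (-0.014883, -0.131393)   from Y*(Ω₁)=(0.405459, -0.326922), Y(Ω₂)=(0.136101, -0.214322)
  term(m=-1) = (-0.026929, 0.030152)   from Y*(Ω₁)=(0.167506, -0.059118), Y(Ω₂)=(-0.199450, 0.109610)
  term(m=+0) = (0.095445, 0.000000)   from Y*(Ω₁)=(-0.415779, -0.000000), Y(Ω₂)=(-0.229558, 0.000000)
  term(m=+1) = (-0.026929, -0.030152)   from Y*(Ω₁)=(-0.167506, -0.059118), Y(Ω₂)=(0.199450, 0.109610)
  term(m=+2) = (-0.014883, 0.131393)   from Y*(Ω₁)=(0.405459, 0.326922), Y(Ω₂)=(0.136101, 0.214322)
  term(m=+3) = (-0.063403, 0.044903)   from Y*(Ω₁)=(-0.214898, -0.348206), Y(Ω₂)=(-0.012006, -0.189494)
  term(m=+4) = (0.060668, 0.013922)   from Y*(Ω₁)=(0.040433, 0.186355), Y(Ω₂)=(0.138807, -0.295431)
  term(m=+5) = (0.001987, 0.003607)   from Y*(Ω₁)=(0.007523, -0.059569), Y(Ω₂)=(-0.055453, 0.040352)
  term(m=+6) = (0.001835, -0.005215)   from Y*(Ω₁)=(-0.005795, 0.011553), Y(Ω₂)=(-0.424348, 0.053989)
  term(m=+7) = (-0.000558, 0.000230)   from Y*(Ω₁)=(0.001235, -0.001189), Y(Ω₂)=(-0.327465, -0.129262)
Total Σ_m = (0.012878, 0.000000). Multiply by 0.837758: (0.010789, 0.000000). P_7(cos γ) = 0.010789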